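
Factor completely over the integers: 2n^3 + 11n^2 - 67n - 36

Among the possible rational roots, n = -1/2 is a root, so (2n + 1) divides it; the quotient is n^2 + 5n - 36.
The remaining quadratic factors as (n - 4)(n + 9).

(2n + 1)(n + 9)(n - 4)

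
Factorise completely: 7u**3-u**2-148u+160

(7u-8)(u+5)(u-4)

Trying the rational-root candidates, u = -5 is a root, so (u+5) divides it; the quotient is 7u**2-36u+32.
The remaining quadratic factors as (u-4)(7u-8).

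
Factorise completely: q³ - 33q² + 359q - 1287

(q - 11)(q - 13)(q - 9)

Testing divisors of the constant over divisors of the leading coefficient, q = 11 is a root, giving the factor (q - 11) and quotient q² - 22q + 117.
The remaining quadratic factors as (q - 13)(q - 9).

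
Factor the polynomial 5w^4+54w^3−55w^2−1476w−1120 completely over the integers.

Among the possible rational roots, w = −4/5 is a root, so (5w+4) divides it; the quotient is w^3+10w^2−19w−280.
Continuing, w = −8 is a root, so (w+8) is a factor; dividing leaves w^2+2w−35.
The remaining quadratic factors as (w−5)(w+7).

(5w+4)(w+7)(w+8)(w−5)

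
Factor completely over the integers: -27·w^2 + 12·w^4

Every term has a factor of 3·w^2. Then 4·w^2 - 9 = (2·w)² − (3)².

3·w^2·(2·w + 3)·(2·w - 3)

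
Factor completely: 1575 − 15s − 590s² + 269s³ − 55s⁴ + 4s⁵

(4s + 5)(s − 3)(s − 7)(s² − 5s + 15)

By the rational root theorem, s = 7 is a root, giving the factor (s − 7) and quotient 4s⁴ − 27s³ + 80s² − 30s − 225.
Continuing, s = 3 is a root, giving the factor (s − 3) and quotient 4s³ − 15s² + 35s + 75.
Continuing, s = −5/4 is a root, so (4s + 5) divides it; the quotient is s² − 5s + 15.
The quadratic s² − 5s + 15 has discriminant −35 < 0 and is irreducible over ℤ.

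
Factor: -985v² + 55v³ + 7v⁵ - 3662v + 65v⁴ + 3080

By the rational root theorem, v = 5/7 is a root, so (7v - 5) divides it; the quotient is v⁴ + 10v³ + 15v² - 130v - 616.
Then v = 4 is a root, so (v - 4) divides it; the quotient is v³ + 14v² + 71v + 154.
Then v = -7 is a root, giving the factor (v + 7) and quotient v² + 7v + 22.
The quadratic v² + 7v + 22 has discriminant -39 < 0 and is irreducible over ℤ.

(7v - 5)(v + 7)(v - 4)(v² + 7v + 22)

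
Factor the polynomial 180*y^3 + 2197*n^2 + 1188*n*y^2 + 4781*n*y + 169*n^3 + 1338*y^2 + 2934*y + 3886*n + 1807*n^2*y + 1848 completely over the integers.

Group: n*(169*n^2 + 117*n*y + 338*n + 18*y^2 + 114*y + 168) + (10*y + 11)*(169*n^2 + 117*n*y + 338*n + 18*y^2 + 114*y + 168); both groups contain (169*n^2 + 117*n*y + 338*n + 18*y^2 + 114*y + 168), so (n + 10*y + 11) is a factor with cofactor 169*n^2 + 117*n*y + 338*n + 18*y^2 + 114*y + 168.
The cofactor groups again: 169*n^2 + 117*n*y + 338*n + 18*y^2 + 114*y + 168 = 13*n*(13*n + 6*y + 14) + (3*y + 12)*(13*n + 6*y + 14); both groups contain (13*n + 6*y + 14), giving (13*n + 3*y + 12)*(13*n + 6*y + 14).

(13*n + 3*y + 12)*(13*n + 6*y + 14)*(n + 10*y + 11)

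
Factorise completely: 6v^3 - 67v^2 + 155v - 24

(6v - 1)(v - 3)(v - 8)

Among the possible rational roots, v = 3 is a root, so (v - 3) is a factor; dividing leaves 6v^2 - 49v + 8.
The remaining quadratic factors as (6v - 1)(v - 8).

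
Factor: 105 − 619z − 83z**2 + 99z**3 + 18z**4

Among the possible rational roots, z = −3 is a root, giving the factor (z + 3) and quotient 18z**3 + 45z**2 − 218z + 35.
Next, z = 1/6 is a root, so (6z − 1) divides it; the quotient is 3z**2 + 8z − 35.
The remaining quadratic factors as (z + 5)(3z − 7).

(3z − 7)(6z − 1)(z + 3)(z + 5)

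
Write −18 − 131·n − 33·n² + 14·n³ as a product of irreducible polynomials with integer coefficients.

Trying the rational-root candidates, n = −1/7 is a root, so (7·n + 1) divides it; the quotient is 2·n² − 5·n − 18.
The remaining quadratic factors as (n + 2)(2·n − 9).

(2·n − 9)·(7·n + 1)·(n + 2)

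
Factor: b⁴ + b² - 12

(b² + 4)·(b² - 3)

Substitute u = b² to get a quadratic in u, then factor.
b² + 4 is irreducible over ℤ (sum of squares).
b² - 3 is irreducible over ℤ (3 is not a perfect square).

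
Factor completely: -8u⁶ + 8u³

-8u³(u - 1)(u² + u + 1)

Factor out 8u³ first: what remains is -u³ + 1.
Recognize a difference of cubes with the parts 1 and u.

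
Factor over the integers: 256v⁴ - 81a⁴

Difference of squares twice: with A = 4v and B = 3a, A⁴ − B⁴ = (A² − B²)(A² + B²), and A² − B² factors again.

(4v - 3a)(4v + 3a)(16v² + 9a²)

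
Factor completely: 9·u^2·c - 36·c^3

9·c·(u - 2·c)·(u + 2·c)

Factor out 9·c, leaving u^2 - 4·c^2, which is a difference of two squares.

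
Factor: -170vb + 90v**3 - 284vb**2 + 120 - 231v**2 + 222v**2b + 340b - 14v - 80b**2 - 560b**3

(6v - 10b - 5)(5v + 14b - 12)(3v + 4b + 2)

Group: 3v(30v**2 + 34vb - 97v - 140b**2 + 50b + 60) + (4b + 2)(30v**2 + 34vb - 97v - 140b**2 + 50b + 60); both groups contain (30v**2 + 34vb - 97v - 140b**2 + 50b + 60), so (3v + 4b + 2) is a factor with cofactor 30v**2 + 34vb - 97v - 140b**2 + 50b + 60.
The cofactor groups again: 30v**2 + 34vb - 97v - 140b**2 + 50b + 60 = 6v(5v + 14b - 12) + (-10b - 5)(5v + 14b - 12); both groups contain (5v + 14b - 12), giving (6v - 10b - 5)(5v + 14b - 12).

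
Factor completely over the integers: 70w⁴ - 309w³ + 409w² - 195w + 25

(2w - 5)(5w - 1)(7w - 5)(w - 1)

Among the possible rational roots, w = 1 is a root, so (w - 1) divides it; the quotient is 70w³ - 239w² + 170w - 25.
Then w = 5/2 is a root, giving the factor (2w - 5) and quotient 35w² - 32w + 5.
The remaining quadratic factors as (5w - 1)(7w - 5).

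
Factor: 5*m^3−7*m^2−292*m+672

Testing divisors of the constant over divisors of the leading coefficient, m = 7 is a root, so (m−7) is a factor; dividing leaves 5*m^2+28*m−96.
The remaining quadratic factors as (m+8)(5*m−12).

(5*m−12)*(m+8)*(m−7)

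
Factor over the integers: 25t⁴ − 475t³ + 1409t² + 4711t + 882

(5t + 1)(5t + 9)(t − 14)(t − 7)

Among the possible rational roots, t = 14 is a root, so (t − 14) is a factor; dividing leaves 25t³ − 125t² − 341t − 63.
Then t = −9/5 is a root, so (5t + 9) divides it; the quotient is 5t² − 34t − 7.
The remaining quadratic factors as (t − 7)(5t + 1).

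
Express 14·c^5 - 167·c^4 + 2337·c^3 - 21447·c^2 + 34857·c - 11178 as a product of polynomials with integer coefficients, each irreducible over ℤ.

(2·c - 3)·(7·c - 3)·(c - 9)·(c^2 - c + 138)

Among the possible rational roots, c = 9 is a root, so (c - 9) is a factor; dividing leaves 14·c^4 - 41·c^3 + 1968·c^2 - 3735·c + 1242.
Next, c = 3/2 is a root, so (2·c - 3) divides it; the quotient is 7·c^3 - 10·c^2 + 969·c - 414.
Continuing, c = 3/7 is a root, giving the factor (7·c - 3) and quotient c^2 - c + 138.
The quadratic c^2 - c + 138 has discriminant -551 < 0 and is irreducible over ℤ.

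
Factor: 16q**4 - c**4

Difference of squares twice: with A = 2q and B = c, A⁴ − B⁴ = (A² − B²)(A² + B²), and A² − B² factors again.

(2q - c)(2q + c)(4q**2 + c**2)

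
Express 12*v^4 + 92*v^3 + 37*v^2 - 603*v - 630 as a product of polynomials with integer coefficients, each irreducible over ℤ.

Trying the rational-root candidates, v = 5/2 is a root, giving the factor (2*v - 5) and quotient 6*v^3 + 61*v^2 + 171*v + 126.
Next, v = -6 is a root, giving the factor (v + 6) and quotient 6*v^2 + 25*v + 21.
The remaining quadratic factors as (v + 3)(6*v + 7).

(2*v - 5)*(6*v + 7)*(v + 3)*(v + 6)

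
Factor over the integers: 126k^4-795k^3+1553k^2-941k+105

Trying the rational-root candidates, k = 7/3 is a root, giving the factor (3k-7) and quotient 42k^3-167k^2+128k-15.
Continuing, k = 5/6 is a root, so (6k-5) is a factor; dividing leaves 7k^2-22k+3.
The remaining quadratic factors as (k-3)(7k-1).

(3k-7)(6k-5)(7k-1)(k-3)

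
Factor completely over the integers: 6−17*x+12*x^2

(3*x−2)*(4*x−3)

Need a pair with product 12·6 = 72 and sum −17: that's −8 and −9.
Split the middle term: 12*x^2−8*x − 9*x+6 = 4*x*(3*x−2) − 3*(3*x−2).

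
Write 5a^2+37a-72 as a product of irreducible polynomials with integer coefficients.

Need a pair with product 5·(-72) = -360 and sum 37: that's 45 and -8.
Split the middle term: 5a^2+45a - 8a-72 = 5a(a+9) - 8(a+9).

(5a-8)(a+9)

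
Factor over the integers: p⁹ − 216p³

p³(p² − 6)(p⁴ + 6p² + 36)

Every term has a factor of p³; factoring it out leaves p⁶ − 216.
Recognize a difference of cubes with the parts p² and 6.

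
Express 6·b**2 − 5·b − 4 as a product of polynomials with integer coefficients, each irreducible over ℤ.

Need a pair with product 6·(−4) = −24 and sum −5: that's −8 and 3.
Split the middle term: 6·b**2 − 8·b + 3·b − 4 = 2·b·(3·b − 4) + (3·b − 4).

(2·b + 1)·(3·b − 4)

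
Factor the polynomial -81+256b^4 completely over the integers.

(4b+3)(4b-3)(16b^2+9)

Write as (16b^2)² − (9)², then factor 16b^2-9 once more.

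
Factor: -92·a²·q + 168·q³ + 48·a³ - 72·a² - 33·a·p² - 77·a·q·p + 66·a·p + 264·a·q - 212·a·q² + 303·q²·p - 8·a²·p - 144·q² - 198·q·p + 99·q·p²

(12·a - 8·q - 11·p)·(4·a + 7·q + 3·p - 6)·(a - 3·q)

Group: 4·a·(12·a² - 44·a·q - 11·a·p + 24·q² + 33·q·p) + (7·q + 3·p - 6)·(12·a² - 44·a·q - 11·a·p + 24·q² + 33·q·p); both groups contain (12·a² - 44·a·q - 11·a·p + 24·q² + 33·q·p), so (4·a + 7·q + 3·p - 6) is a factor with cofactor 12·a² - 44·a·q - 11·a·p + 24·q² + 33·q·p.
The cofactor groups again: 12·a² - 44·a·q - 11·a·p + 24·q² + 33·q·p = 12·a·(a - 3·q) + (-8·q - 11·p)·(a - 3·q); both groups contain (a - 3·q), giving (12·a - 8·q - 11·p)·(a - 3·q).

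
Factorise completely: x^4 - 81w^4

(x - 3w)(x + 3w)(x^2 + 9w^2)

Write as (x^2)² − (9w^2)², then factor x^2 - 9w^2 once more.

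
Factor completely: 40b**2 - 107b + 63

Need a pair with product 40·63 = 2520 and sum -107: that's -72 and -35.
Split the middle term: 40b**2 - 72b - 35b + 63 = 8b(5b - 9) - 7(5b - 9).

(5b - 9)(8b - 7)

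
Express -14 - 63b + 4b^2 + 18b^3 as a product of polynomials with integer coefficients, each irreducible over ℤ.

(9b + 2)(2b^2 - 7)

Group as (18b^3 - 63b) + (4b^2 - 14) = 9b(2b^2 - 7) + 2(2b^2 - 7).
Both groups share the factor (2b^2 - 7).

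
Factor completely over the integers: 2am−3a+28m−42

(2m−3)(a+14)

Group as (2am−3a) + (28m−42) = a(2m−3) + 14(2m−3).
Both groups share the factor (2m−3).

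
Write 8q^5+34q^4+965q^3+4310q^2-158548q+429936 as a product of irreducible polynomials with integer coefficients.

(2q-13)(4q-13)(q+12)(q^2+2q+212)

Trying the rational-root candidates, q = -12 is a root, so (q+12) divides it; the quotient is 8q^4-62q^3+1709q^2-16198q+35828.
Then q = 13/4 is a root, giving the factor (4q-13) and quotient 2q^3-9q^2+398q-2756.
Continuing, q = 13/2 is a root, giving the factor (2q-13) and quotient q^2+2q+212.
The quadratic q^2+2q+212 has discriminant -844 < 0 and is irreducible over ℤ.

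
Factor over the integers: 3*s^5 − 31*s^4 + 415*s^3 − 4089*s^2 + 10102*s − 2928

Testing divisors of the constant over divisors of the leading coefficient, s = 1/3 is a root, giving the factor (3*s − 1) and quotient s^4 − 10*s^3 + 135*s^2 − 1318*s + 2928.
Continuing, s = 8 is a root, giving the factor (s − 8) and quotient s^3 − 2*s^2 + 119*s − 366.
Then s = 3 is a root, giving the factor (s − 3) and quotient s^2 + s + 122.
The quadratic s^2 + s + 122 has discriminant −487 < 0 and is irreducible over ℤ.

(3*s − 1)*(s − 3)*(s − 8)*(s^2 + s + 122)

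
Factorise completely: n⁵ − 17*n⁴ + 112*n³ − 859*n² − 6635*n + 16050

(n + 5)*(n − 15)*(n − 2)*(n² − 5*n + 107)

By the rational root theorem, n = −5 is a root, so (n + 5) divides it; the quotient is n⁴ − 22*n³ + 222*n² − 1969*n + 3210.
Next, n = 2 is a root, giving the factor (n − 2) and quotient n³ − 20*n² + 182*n − 1605.
Then n = 15 is a root, giving the factor (n − 15) and quotient n² − 5*n + 107.
The quadratic n² − 5*n + 107 has discriminant −403 < 0 and is irreducible over ℤ.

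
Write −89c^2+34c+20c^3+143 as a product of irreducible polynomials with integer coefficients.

Trying the rational-root candidates, c = 11/5 is a root, giving the factor (5c−11) and quotient 4c^2−9c−13.
The remaining quadratic factors as (4c−13)(c+1).

(4c−13)(5c−11)(c+1)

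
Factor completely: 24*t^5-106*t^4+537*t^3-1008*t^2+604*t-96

Trying the rational-root candidates, t = 3/2 is a root, giving the factor (2*t-3) and quotient 12*t^4-35*t^3+216*t^2-180*t+32.
Continuing, t = 2/3 is a root, so (3*t-2) is a factor; dividing leaves 4*t^3-9*t^2+66*t-16.
Continuing, t = 1/4 is a root, so (4*t-1) divides it; the quotient is t^2-2*t+16.
The quadratic t^2-2*t+16 has discriminant -60 < 0 and is irreducible over ℤ.

(2*t-3)*(3*t-2)*(4*t-1)*(t^2-2*t+16)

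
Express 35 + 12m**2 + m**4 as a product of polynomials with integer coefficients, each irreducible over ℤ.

(m**2 + 5)(m**2 + 7)

Substitute u = m**2 to get a quadratic in u, then factor.
m**2 + 5 is irreducible over ℤ (always positive, so no real roots).
m**2 + 7 is irreducible over ℤ (always positive, so no real roots).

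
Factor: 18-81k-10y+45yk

(5y-9)(9k-2)

Group as (45yk-10y) + (-81k+18) = 5y(9k-2) - 9(9k-2).
Both groups share the factor (9k-2).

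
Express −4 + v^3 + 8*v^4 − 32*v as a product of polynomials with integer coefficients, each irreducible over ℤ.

Group as (8*v^4 − 32*v) + (v^3 − 4) = 8*v*(v^3 − 4) + (v^3 − 4).
Both groups share the factor (v^3 − 4).

(8*v + 1)*(v^3 − 4)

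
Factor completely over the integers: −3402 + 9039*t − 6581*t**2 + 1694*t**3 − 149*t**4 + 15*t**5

(3*t − 7)*(5*t − 3)*(t − 2)*(t**2 − 5*t + 81)

By the rational root theorem, t = 3/5 is a root, so (5*t − 3) divides it; the quotient is 3*t**4 − 28*t**3 + 322*t**2 − 1123*t + 1134.
Then t = 2 is a root, so (t − 2) is a factor; dividing leaves 3*t**3 − 22*t**2 + 278*t − 567.
Next, t = 7/3 is a root, so (3*t − 7) divides it; the quotient is t**2 − 5*t + 81.
The quadratic t**2 − 5*t + 81 has discriminant −299 < 0 and is irreducible over ℤ.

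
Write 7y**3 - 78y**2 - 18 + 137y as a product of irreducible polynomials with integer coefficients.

(7y - 1)(y - 2)(y - 9)

Testing divisors of the constant over divisors of the leading coefficient, y = 1/7 is a root, so (7y - 1) is a factor; dividing leaves y**2 - 11y + 18.
The remaining quadratic factors as (y - 2)(y - 9).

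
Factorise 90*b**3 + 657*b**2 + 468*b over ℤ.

Pull out the common factor 9*b, then factor the remaining trinomial.

9*b*(2*b + 13)*(5*b + 4)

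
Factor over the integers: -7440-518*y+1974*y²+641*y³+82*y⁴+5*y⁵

(5*y-8)*(y+3)*(y+5)*(y²+10*y+62)

Among the possible rational roots, y = -5 is a root, so (y+5) is a factor; dividing leaves 5*y⁴+57*y³+356*y²+194*y-1488.
Continuing, y = -3 is a root, so (y+3) divides it; the quotient is 5*y³+42*y²+230*y-496.
Next, y = 8/5 is a root, so (5*y-8) divides it; the quotient is y²+10*y+62.
The quadratic y²+10*y+62 has discriminant -148 < 0 and is irreducible over ℤ.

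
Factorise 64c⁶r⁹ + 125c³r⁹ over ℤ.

c³r⁹(4c + 5)(16c² − 20c + 25)

Pull out the common factor c³r⁹, leaving 64c³ + 125.
Recognize a sum of cubes with the parts 5 and 4c.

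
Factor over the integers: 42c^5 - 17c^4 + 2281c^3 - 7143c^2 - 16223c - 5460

Trying the rational-root candidates, c = -7/6 is a root, so (6c + 7) is a factor; dividing leaves 7c^4 - 11c^3 + 393c^2 - 1649c - 780.
Continuing, c = -3/7 is a root, so (7c + 3) is a factor; dividing leaves c^3 - 2c^2 + 57c - 260.
Then c = 4 is a root, so (c - 4) is a factor; dividing leaves c^2 + 2c + 65.
The quadratic c^2 + 2c + 65 has discriminant -256 < 0 and is irreducible over ℤ.

(6c + 7)(7c + 3)(c - 4)(c^2 + 2c + 65)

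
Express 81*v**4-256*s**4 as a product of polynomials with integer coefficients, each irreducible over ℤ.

(3*v-4*s)*(3*v+4*s)*(9*v**2+16*s**2)

Difference of squares twice: with A = 3*v and B = 4*s, A⁴ − B⁴ = (A² − B²)(A² + B²), and A² − B² factors again.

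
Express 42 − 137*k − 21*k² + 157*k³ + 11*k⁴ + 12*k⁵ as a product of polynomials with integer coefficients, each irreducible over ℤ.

(3*k − 1)*(4*k − 3)*(k + 1)*(k² + k + 14)

Testing divisors of the constant over divisors of the leading coefficient, k = 1/3 is a root, so (3*k − 1) divides it; the quotient is 4*k⁴ + 5*k³ + 54*k² + 11*k − 42.
Next, k = −1 is a root, giving the factor (k + 1) and quotient 4*k³ + k² + 53*k − 42.
Then k = 3/4 is a root, so (4*k − 3) is a factor; dividing leaves k² + k + 14.
The quadratic k² + k + 14 has discriminant −55 < 0 and is irreducible over ℤ.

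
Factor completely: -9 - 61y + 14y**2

Need a pair with product 14·(-9) = -126 and sum -61: that's -63 and 2.
Split the middle term: 14y**2 - 63y + 2y - 9 = 7y(2y - 9) + (2y - 9).

(2y - 9)(7y + 1)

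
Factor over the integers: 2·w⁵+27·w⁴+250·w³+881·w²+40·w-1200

(2·w+3)·(w+5)·(w-1)·(w²+8·w+80)

Among the possible rational roots, w = -5 is a root, so (w+5) is a factor; dividing leaves 2·w⁴+17·w³+165·w²+56·w-240.
Continuing, w = -3/2 is a root, so (2·w+3) is a factor; dividing leaves w³+7·w²+72·w-80.
Then w = 1 is a root, so (w-1) is a factor; dividing leaves w²+8·w+80.
The quadratic w²+8·w+80 has discriminant -256 < 0 and is irreducible over ℤ.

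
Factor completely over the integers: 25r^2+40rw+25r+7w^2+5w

(5r+7w+5)(5r+w)

Group: 5r(5r+w) + (7w+5)(5r+w); both groups contain (5r+w).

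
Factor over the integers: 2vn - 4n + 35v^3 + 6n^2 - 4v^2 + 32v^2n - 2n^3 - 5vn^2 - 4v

(7v - 2n + 2)(5v + n - 2)(v + n)

Group: 5v(7v^2 + 5vn + 2v - 2n^2 + 2n) + (n - 2)(7v^2 + 5vn + 2v - 2n^2 + 2n); both groups contain (7v^2 + 5vn + 2v - 2n^2 + 2n), so (5v + n - 2) is a factor with cofactor 7v^2 + 5vn + 2v - 2n^2 + 2n.
The cofactor groups again: 7v^2 + 5vn + 2v - 2n^2 + 2n = v(7v - 2n + 2) + n(7v - 2n + 2); both groups contain (7v - 2n + 2), giving (v + n)(7v - 2n + 2).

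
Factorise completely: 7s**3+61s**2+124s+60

Trying the rational-root candidates, s = -5/7 is a root, so (7s+5) is a factor; dividing leaves s**2+8s+12.
The remaining quadratic factors as (s+6)(s+2).

(7s+5)(s+2)(s+6)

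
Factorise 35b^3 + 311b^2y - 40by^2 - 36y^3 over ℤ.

(5b - 2y)(7b + 2y)(b + 9y)

Group: b(35b^2 - 4by - 4y^2) + 9y(35b^2 - 4by - 4y^2); both groups contain (35b^2 - 4by - 4y^2), so (b + 9y) is a factor with cofactor 35b^2 - 4by - 4y^2.
The cofactor groups again: 35b^2 - 4by - 4y^2 = 7b(5b - 2y) + 2y(5b - 2y); both groups contain (5b - 2y), giving (7b + 2y)(5b - 2y).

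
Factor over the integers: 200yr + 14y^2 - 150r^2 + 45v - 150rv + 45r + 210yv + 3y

(14y - 10r + 3)(y + 15r + 15v)

Group: 14y(y + 15r + 15v) + (-10r + 3)(y + 15r + 15v); both groups contain (y + 15r + 15v).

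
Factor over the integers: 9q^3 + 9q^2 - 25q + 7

By the rational root theorem, q = 1/3 is a root, giving the factor (3q - 1) and quotient 3q^2 + 4q - 7.
The remaining quadratic factors as (q - 1)(3q + 7).

(3q + 7)(3q - 1)(q - 1)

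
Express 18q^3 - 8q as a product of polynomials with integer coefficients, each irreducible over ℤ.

Factor out 2q, leaving 9q^2 - 4, which is a difference of two squares.

2q(3q + 2)(3q - 2)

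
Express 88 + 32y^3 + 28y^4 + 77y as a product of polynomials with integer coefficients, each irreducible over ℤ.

Group as (28y^4 + 77y) + (32y^3 + 88) = 7y(4y^3 + 11) + 8(4y^3 + 11).
Both groups share the factor (4y^3 + 11).

(7y + 8)(4y^3 + 11)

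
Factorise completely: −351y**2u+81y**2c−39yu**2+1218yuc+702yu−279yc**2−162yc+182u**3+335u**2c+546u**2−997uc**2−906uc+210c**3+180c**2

Group: 3y(−117yu+27yc−91u**2+151uc−30c**2) + (−2u−7c−6)(−117yu+27yc−91u**2+151uc−30c**2); both groups contain (−117yu+27yc−91u**2+151uc−30c**2), so (3y−2u−7c−6) is a factor with cofactor −117yu+27yc−91u**2+151uc−30c**2.
The cofactor groups again: −117yu+27yc−91u**2+151uc−30c**2 = −9y(13u−3c) + (−7u+10c)(13u−3c); both groups contain (13u−3c), giving −(9y+7u−10c)(13u−3c).

−(9y+7u−10c)(13u−3c)(3y−2u−7c−6)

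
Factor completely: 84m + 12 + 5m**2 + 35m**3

(7m + 1)(5m**2 + 12)

Group as (35m**3 + 84m) + (5m**2 + 12) = 7m(5m**2 + 12) + (5m**2 + 12).
Both groups share the factor (5m**2 + 12).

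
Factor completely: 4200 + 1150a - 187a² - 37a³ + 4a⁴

(4a + 15)(a + 4)(a - 10)(a - 7)

Testing divisors of the constant over divisors of the leading coefficient, a = 10 is a root, giving the factor (a - 10) and quotient 4a³ + 3a² - 157a - 420.
Then a = -15/4 is a root, so (4a + 15) divides it; the quotient is a² - 3a - 28.
The remaining quadratic factors as (a - 7)(a + 4).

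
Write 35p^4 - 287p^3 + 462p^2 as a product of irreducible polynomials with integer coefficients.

7p^2(5p - 11)(p - 6)

Pull out the common factor 7p^2, then factor the remaining trinomial.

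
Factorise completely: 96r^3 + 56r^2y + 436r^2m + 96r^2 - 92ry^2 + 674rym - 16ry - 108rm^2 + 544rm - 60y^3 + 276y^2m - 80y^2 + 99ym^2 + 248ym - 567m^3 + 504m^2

Group: 6r(16r^2 - 4ry + 54rm + 16r - 12y^2 + 72ym - 16y - 81m^2 + 72m) + (5y + 7m)(16r^2 - 4ry + 54rm + 16r - 12y^2 + 72ym - 16y - 81m^2 + 72m); both groups contain (16r^2 - 4ry + 54rm + 16r - 12y^2 + 72ym - 16y - 81m^2 + 72m), so (6r + 5y + 7m) is a factor with cofactor 16r^2 - 4ry + 54rm + 16r - 12y^2 + 72ym - 16y - 81m^2 + 72m.
The cofactor groups again: 16r^2 - 4ry + 54rm + 16r - 12y^2 + 72ym - 16y - 81m^2 + 72m = 8r(2r - 2y + 9m) + (6y - 9m + 8)(2r - 2y + 9m); both groups contain (2r - 2y + 9m), giving (8r + 6y - 9m + 8)(2r - 2y + 9m).

(8r + 6y - 9m + 8)(6r + 5y + 7m)(2r - 2y + 9m)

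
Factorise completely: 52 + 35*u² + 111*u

Need a pair with product 35·52 = 1820 and sum 111: that's 20 and 91.
Split the middle term: 35*u² + 20*u + 91*u + 52 = 5*u*(7*u + 4) + 13*(7*u + 4).

(5*u + 13)*(7*u + 4)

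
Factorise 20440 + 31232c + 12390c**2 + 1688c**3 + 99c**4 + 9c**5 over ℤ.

Trying the rational-root candidates, c = -1 is a root, so (c + 1) divides it; the quotient is 9c**4 + 90c**3 + 1598c**2 + 10792c + 20440.
Continuing, c = -14/3 is a root, so (3c + 14) divides it; the quotient is 3c**3 + 16c**2 + 458c + 1460.
Then c = -10/3 is a root, giving the factor (3c + 10) and quotient c**2 + 2c + 146.
The quadratic c**2 + 2c + 146 has discriminant -580 < 0 and is irreducible over ℤ.

(3c + 10)(3c + 14)(c + 1)(c**2 + 2c + 146)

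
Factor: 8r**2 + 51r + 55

(8r + 11)(r + 5)

Need a pair with product 8·55 = 440 and sum 51: that's 11 and 40.
Split the middle term: 8r**2 + 11r + 40r + 55 = r(8r + 11) + 5(8r + 11).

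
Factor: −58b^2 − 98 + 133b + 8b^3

(2b − 7)(4b − 7)(b − 2)

By the rational root theorem, b = 2 is a root, giving the factor (b − 2) and quotient 8b^2 − 42b + 49.
The remaining quadratic factors as (2b − 7)(4b − 7).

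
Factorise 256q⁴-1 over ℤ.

(4q)⁴ − (1)⁴ = ((4q)² − (1)²)((4q)² + (1)²); the first factor splits again, the second (16q²+1) is irreducible.

(4q+1)(4q-1)(16q²+1)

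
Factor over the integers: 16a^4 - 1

(2a + 1)(2a - 1)(4a^2 + 1)

Difference of squares twice: with A = 2a and B = 1, A⁴ − B⁴ = (A² − B²)(A² + B²), and A² − B² factors again.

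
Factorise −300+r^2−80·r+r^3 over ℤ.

Among the possible rational roots, r = −6 is a root, so (r+6) is a factor; dividing leaves r^2−5·r−50.
The remaining quadratic factors as (r+5)(r−10).

(r+5)·(r+6)·(r−10)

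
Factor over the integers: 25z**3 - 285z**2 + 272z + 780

(5z + 6)(5z - 13)(z - 10)

By the rational root theorem, z = -6/5 is a root, so (5z + 6) divides it; the quotient is 5z**2 - 63z + 130.
The remaining quadratic factors as (5z - 13)(z - 10).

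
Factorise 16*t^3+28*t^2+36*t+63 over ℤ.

Group as (16*t^3+36*t) + (28*t^2+63) = 4*t*(4*t^2+9) + 7*(4*t^2+9).
Both groups share the factor (4*t^2+9).

(4*t+7)*(4*t^2+9)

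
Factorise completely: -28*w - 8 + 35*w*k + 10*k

Group as (35*w*k - 28*w) + (10*k - 8) = 7*w*(5*k - 4) + 2*(5*k - 4).
Both groups share the factor (5*k - 4).

(5*k - 4)*(7*w + 2)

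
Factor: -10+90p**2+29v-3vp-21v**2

Group: -3v(7v+15p-5) + (6p+2)(7v+15p-5); both groups contain (7v+15p-5).

-(3v-6p-2)(7v+15p-5)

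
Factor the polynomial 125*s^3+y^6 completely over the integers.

(5*s+y^2)*(25*s^2−5*s*y^2+y^4)

Recognize a sum of cubes with the parts 5*s and y^2.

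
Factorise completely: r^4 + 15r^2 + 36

(r^2 + 12)(r^2 + 3)

Substitute u = r^2 to get a quadratic in u, then factor.
r^2 + 12 is irreducible over ℤ (always positive, so no real roots).
r^2 + 3 is irreducible over ℤ (always positive, so no real roots).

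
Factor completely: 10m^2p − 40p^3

Pull out the common factor 10p; m^2 − 4p^2 is a difference of squares.

10p(m + 2p)(m − 2p)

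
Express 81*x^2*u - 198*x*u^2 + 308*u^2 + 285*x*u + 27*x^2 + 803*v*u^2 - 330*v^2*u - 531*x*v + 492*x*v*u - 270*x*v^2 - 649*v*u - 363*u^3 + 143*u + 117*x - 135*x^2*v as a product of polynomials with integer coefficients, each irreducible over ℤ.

-(3*x + 6*v - 11*u + 13)*(5*v - 3*u - 1)*(9*x + 11*u)

Group: 3*x*(-45*x*v + 27*x*u + 9*x - 55*v*u + 33*u^2 + 11*u) + (6*v - 11*u + 13)*(-45*x*v + 27*x*u + 9*x - 55*v*u + 33*u^2 + 11*u); both groups contain (-45*x*v + 27*x*u + 9*x - 55*v*u + 33*u^2 + 11*u), so (3*x + 6*v - 11*u + 13) is a factor with cofactor -45*x*v + 27*x*u + 9*x - 55*v*u + 33*u^2 + 11*u.
The cofactor groups again: -45*x*v + 27*x*u + 9*x - 55*v*u + 33*u^2 + 11*u = -9*x*(5*v - 3*u - 1) - 11*u*(5*v - 3*u - 1); both groups contain (5*v - 3*u - 1), giving -(9*x + 11*u)*(5*v - 3*u - 1).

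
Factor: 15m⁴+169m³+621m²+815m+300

Testing divisors of the constant over divisors of the leading coefficient, m = −5 is a root, so (m+5) divides it; the quotient is 15m³+94m²+151m+60.
Next, m = −3/5 is a root, giving the factor (5m+3) and quotient 3m²+17m+20.
The remaining quadratic factors as (m+4)(3m+5).

(3m+5)(5m+3)(m+4)(m+5)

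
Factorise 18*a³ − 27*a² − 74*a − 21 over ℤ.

Testing divisors of the constant over divisors of the leading coefficient, a = −1/3 is a root, so (3*a + 1) is a factor; dividing leaves 6*a² − 11*a − 21.
The remaining quadratic factors as (a − 3)(6*a + 7).

(3*a + 1)*(6*a + 7)*(a − 3)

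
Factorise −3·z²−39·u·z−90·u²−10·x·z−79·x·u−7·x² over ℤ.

Group: −x·(7·x+9·u+3·z) + (−10·u−z)·(7·x+9·u+3·z); both groups contain (7·x+9·u+3·z).

−(x+10·u+z)·(7·x+9·u+3·z)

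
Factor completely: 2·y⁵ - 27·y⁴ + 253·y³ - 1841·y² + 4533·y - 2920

Among the possible rational roots, y = 8 is a root, giving the factor (y - 8) and quotient 2·y⁴ - 11·y³ + 165·y² - 521·y + 365.
Next, y = 5/2 is a root, so (2·y - 5) divides it; the quotient is y³ - 3·y² + 75·y - 73.
Next, y = 1 is a root, so (y - 1) is a factor; dividing leaves y² - 2·y + 73.
The quadratic y² - 2·y + 73 has discriminant -288 < 0 and is irreducible over ℤ.

(2·y - 5)·(y - 1)·(y - 8)·(y² - 2·y + 73)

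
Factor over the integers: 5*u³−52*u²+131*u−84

(5*u−12)*(u−1)*(u−7)

Testing divisors of the constant over divisors of the leading coefficient, u = 1 is a root, giving the factor (u−1) and quotient 5*u²−47*u+84.
The remaining quadratic factors as (5*u−12)(u−7).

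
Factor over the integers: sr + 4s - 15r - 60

(r + 4)(s - 15)

Group as (sr + 4s) + (-15r - 60) = s(r + 4) - 15(r + 4).
Both groups share the factor (r + 4).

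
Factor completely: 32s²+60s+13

(4s+1)(8s+13)

Need a pair with product 32·13 = 416 and sum 60: that's 52 and 8.
Split the middle term: 32s²+52s + 8s+13 = 4s(8s+13) + (8s+13).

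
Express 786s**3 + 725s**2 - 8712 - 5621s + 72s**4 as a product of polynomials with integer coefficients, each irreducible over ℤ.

(3s - 8)(4s + 11)(6s + 11)(s + 9)

Among the possible rational roots, s = 8/3 is a root, so (3s - 8) is a factor; dividing leaves 24s**3 + 326s**2 + 1111s + 1089.
Next, s = -11/4 is a root, giving the factor (4s + 11) and quotient 6s**2 + 65s + 99.
The remaining quadratic factors as (s + 9)(6s + 11).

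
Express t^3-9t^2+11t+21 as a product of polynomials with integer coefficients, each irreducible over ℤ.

(t+1)(t-3)(t-7)

Trying the rational-root candidates, t = 3 is a root, so (t-3) divides it; the quotient is t^2-6t-7.
The remaining quadratic factors as (t+1)(t-7).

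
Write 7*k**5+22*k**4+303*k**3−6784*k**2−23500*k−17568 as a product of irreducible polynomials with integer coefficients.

Among the possible rational roots, k = −2 is a root, so (k+2) is a factor; dividing leaves 7*k**4+8*k**3+287*k**2−7358*k−8784.
Then k = −8/7 is a root, giving the factor (7*k+8) and quotient k**3+41*k−1098.
Continuing, k = 9 is a root, so (k−9) divides it; the quotient is k**2+9*k+122.
The quadratic k**2+9*k+122 has discriminant −407 < 0 and is irreducible over ℤ.

(7*k+8)*(k+2)*(k−9)*(k**2+9*k+122)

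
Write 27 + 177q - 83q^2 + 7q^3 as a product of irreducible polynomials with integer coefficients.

(7q + 1)(q - 3)(q - 9)

By the rational root theorem, q = -1/7 is a root, giving the factor (7q + 1) and quotient q^2 - 12q + 27.
The remaining quadratic factors as (q - 9)(q - 3).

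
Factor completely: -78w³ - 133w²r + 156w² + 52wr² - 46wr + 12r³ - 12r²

-(13w - 6r)(w + 2r - 2)(6w + r)

Group: w(-78w² + 23wr + 6r²) + (2r - 2)(-78w² + 23wr + 6r²); both groups contain (-78w² + 23wr + 6r²), so (w + 2r - 2) is a factor with cofactor -78w² + 23wr + 6r².
The cofactor groups again: -78w² + 23wr + 6r² = -6w(13w - 6r) - r(13w - 6r); both groups contain (13w - 6r), giving -(6w + r)(13w - 6r).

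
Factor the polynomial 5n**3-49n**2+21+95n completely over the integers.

Trying the rational-root candidates, n = 7 is a root, so (n-7) divides it; the quotient is 5n**2-14n-3.
The remaining quadratic factors as (n-3)(5n+1).

(5n+1)(n-3)(n-7)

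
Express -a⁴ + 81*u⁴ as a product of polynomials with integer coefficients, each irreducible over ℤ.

(3*u - a)*(3*u + a)*(9*u² + a²)

(3*u)⁴ − (a)⁴ = ((3*u)² − (a)²)((3*u)² + (a)²); the first factor splits again, the second (9*u² + a²) is irreducible.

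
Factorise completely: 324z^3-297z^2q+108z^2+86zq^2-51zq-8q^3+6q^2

Group: 9z(36z^2-17zq+2q^2) + (-4q+3)(36z^2-17zq+2q^2); both groups contain (36z^2-17zq+2q^2), so (9z-4q+3) is a factor with cofactor 36z^2-17zq+2q^2.
The cofactor groups again: 36z^2-17zq+2q^2 = 9z(4z-q) - 2q(4z-q); both groups contain (4z-q), giving (9z-2q)(4z-q).

(9z-2q)(9z-4q+3)(4z-q)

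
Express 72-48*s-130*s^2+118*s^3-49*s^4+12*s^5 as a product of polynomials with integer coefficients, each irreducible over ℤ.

Among the possible rational roots, s = -2/3 is a root, giving the factor (3*s+2) and quotient 4*s^4-19*s^3+52*s^2-78*s+36.
Then s = 3/4 is a root, so (4*s-3) divides it; the quotient is s^3-4*s^2+10*s-12.
Then s = 2 is a root, so (s-2) divides it; the quotient is s^2-2*s+6.
The quadratic s^2-2*s+6 has discriminant -20 < 0 and is irreducible over ℤ.

(3*s+2)*(4*s-3)*(s-2)*(s^2-2*s+6)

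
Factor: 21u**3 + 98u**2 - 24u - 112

Group as (21u**3 - 24u) + (98u**2 - 112) = 3u(7u**2 - 8) + 14(7u**2 - 8).
Both groups share the factor (7u**2 - 8).

(3u + 14)(7u**2 - 8)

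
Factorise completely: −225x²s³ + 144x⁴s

Every term has a factor of 9x²s. Then 16x² − 25s² = (4x)² − (5s)².

9sx²(4x − 5s)(4x + 5s)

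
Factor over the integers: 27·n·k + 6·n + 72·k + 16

Group as (27·n·k + 6·n) + (72·k + 16) = 3·n·(9·k + 2) + 8·(9·k + 2).
Both groups share the factor (9·k + 2).

(3·n + 8)·(9·k + 2)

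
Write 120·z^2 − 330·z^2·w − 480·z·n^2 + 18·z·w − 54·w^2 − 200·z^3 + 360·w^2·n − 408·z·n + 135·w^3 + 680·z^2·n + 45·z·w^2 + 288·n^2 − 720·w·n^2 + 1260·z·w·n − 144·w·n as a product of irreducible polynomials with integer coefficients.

Group: 10·z·(−20·z^2 − 3·z·w + 68·z·n + 9·w^2 + 24·w·n − 48·n^2) + (15·w − 6)·(−20·z^2 − 3·z·w + 68·z·n + 9·w^2 + 24·w·n − 48·n^2); both groups contain (−20·z^2 − 3·z·w + 68·z·n + 9·w^2 + 24·w·n − 48·n^2), so (10·z + 15·w − 6) is a factor with cofactor −20·z^2 − 3·z·w + 68·z·n + 9·w^2 + 24·w·n − 48·n^2.
The cofactor groups again: −20·z^2 − 3·z·w + 68·z·n + 9·w^2 + 24·w·n − 48·n^2 = −5·z·(4·z + 3·w − 4·n) + (3·w + 12·n)·(4·z + 3·w − 4·n); both groups contain (4·z + 3·w − 4·n), giving −(5·z − 3·w − 12·n)·(4·z + 3·w − 4·n).

−(5·z − 3·w − 12·n)·(4·z + 3·w − 4·n)·(10·z + 15·w − 6)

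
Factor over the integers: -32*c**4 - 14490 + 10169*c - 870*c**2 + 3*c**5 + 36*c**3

(3*c - 5)*(c - 7)*(c - 9)*(c**2 + 7*c + 46)

Trying the rational-root candidates, c = 7 is a root, so (c - 7) divides it; the quotient is 3*c**4 - 11*c**3 - 41*c**2 - 1157*c + 2070.
Continuing, c = 9 is a root, so (c - 9) is a factor; dividing leaves 3*c**3 + 16*c**2 + 103*c - 230.
Continuing, c = 5/3 is a root, giving the factor (3*c - 5) and quotient c**2 + 7*c + 46.
The quadratic c**2 + 7*c + 46 has discriminant -135 < 0 and is irreducible over ℤ.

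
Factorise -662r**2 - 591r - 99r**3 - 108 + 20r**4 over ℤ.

(4r + 1)(5r + 4)(r + 3)(r - 9)

Trying the rational-root candidates, r = -3 is a root, giving the factor (r + 3) and quotient 20r**3 - 159r**2 - 185r - 36.
Next, r = -4/5 is a root, so (5r + 4) divides it; the quotient is 4r**2 - 35r - 9.
The remaining quadratic factors as (4r + 1)(r - 9).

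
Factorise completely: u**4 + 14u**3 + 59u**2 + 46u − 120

Trying the rational-root candidates, u = −6 is a root, so (u + 6) divides it; the quotient is u**3 + 8u**2 + 11u − 20.
Then u = −5 is a root, so (u + 5) divides it; the quotient is u**2 + 3u − 4.
The remaining quadratic factors as (u + 4)(u − 1).

(u + 4)(u + 5)(u + 6)(u − 1)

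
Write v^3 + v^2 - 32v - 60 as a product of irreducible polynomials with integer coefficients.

By the rational root theorem, v = -2 is a root, giving the factor (v + 2) and quotient v^2 - v - 30.
The remaining quadratic factors as (v + 5)(v - 6).

(v + 2)(v + 5)(v - 6)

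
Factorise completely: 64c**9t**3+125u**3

(4c**3t+5u)(16c**6t**2-20c**3tu+25u**2)

Recognize a sum of cubes with the parts 5u and 4c**3t.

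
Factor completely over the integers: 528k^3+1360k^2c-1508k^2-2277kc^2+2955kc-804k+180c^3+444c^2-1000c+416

(11k-12c+8)(12k-c-4)(4k+15c-13)

Group: 4k(132k^2-155kc+52k+12c^2+40c-32) + (15c-13)(132k^2-155kc+52k+12c^2+40c-32); both groups contain (132k^2-155kc+52k+12c^2+40c-32), so (4k+15c-13) is a factor with cofactor 132k^2-155kc+52k+12c^2+40c-32.
The cofactor groups again: 132k^2-155kc+52k+12c^2+40c-32 = 11k(12k-c-4) + (-12c+8)(12k-c-4); both groups contain (12k-c-4), giving (11k-12c+8)(12k-c-4).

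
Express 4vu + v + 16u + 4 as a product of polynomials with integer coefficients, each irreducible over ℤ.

(4u + 1)(v + 4)

Group as (4vu + v) + (16u + 4) = v(4u + 1) + 4(4u + 1).
Both groups share the factor (4u + 1).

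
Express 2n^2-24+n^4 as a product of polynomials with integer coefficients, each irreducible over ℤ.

(n+2)(n-2)(n^2+6)

Substitute u = n^2 to get a quadratic in u, then factor.
n^2-4 is a difference of squares.
n^2+6 is irreducible over ℤ (always positive, so no real roots).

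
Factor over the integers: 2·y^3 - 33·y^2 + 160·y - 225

Among the possible rational roots, y = 5 is a root, giving the factor (y - 5) and quotient 2·y^2 - 23·y + 45.
The remaining quadratic factors as (y - 9)(2·y - 5).

(2·y - 5)·(y - 5)·(y - 9)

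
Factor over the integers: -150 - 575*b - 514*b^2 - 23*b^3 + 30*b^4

Trying the rational-root candidates, b = 5 is a root, so (b - 5) is a factor; dividing leaves 30*b^3 + 127*b^2 + 121*b + 30.
Then b = -3 is a root, so (b + 3) is a factor; dividing leaves 30*b^2 + 37*b + 10.
The remaining quadratic factors as (6*b + 5)(5*b + 2).

(5*b + 2)*(6*b + 5)*(b + 3)*(b - 5)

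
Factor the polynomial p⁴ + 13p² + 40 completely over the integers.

(p² + 5)(p² + 8)

Substitute u = p² to get a quadratic in u, then factor.
p² + 8 is irreducible over ℤ (always positive, so no real roots).
p² + 5 is irreducible over ℤ (always positive, so no real roots).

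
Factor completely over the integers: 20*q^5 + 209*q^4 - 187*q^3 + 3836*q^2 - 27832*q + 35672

Trying the rational-root candidates, q = 7/4 is a root, giving the factor (4*q - 7) and quotient 5*q^4 + 61*q^3 + 60*q^2 + 1064*q - 5096.
Continuing, q = 14/5 is a root, so (5*q - 14) is a factor; dividing leaves q^3 + 15*q^2 + 54*q + 364.
Continuing, q = -13 is a root, giving the factor (q + 13) and quotient q^2 + 2*q + 28.
The quadratic q^2 + 2*q + 28 has discriminant -108 < 0 and is irreducible over ℤ.

(4*q - 7)*(5*q - 14)*(q + 13)*(q^2 + 2*q + 28)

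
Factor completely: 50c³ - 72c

2c(5c + 6)(5c - 6)

Pull out the common factor 2c; 25c² - 36 is a difference of squares.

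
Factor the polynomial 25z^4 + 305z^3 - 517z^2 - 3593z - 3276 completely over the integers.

Among the possible rational roots, z = 4 is a root, so (z - 4) divides it; the quotient is 25z^3 + 405z^2 + 1103z + 819.
Next, z = -13 is a root, giving the factor (z + 13) and quotient 25z^2 + 80z + 63.
The remaining quadratic factors as (5z + 9)(5z + 7).

(5z + 7)(5z + 9)(z + 13)(z - 4)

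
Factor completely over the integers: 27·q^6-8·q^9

-q^6·(2·q-3)·(4·q^2+6·q+9)

Every term has a factor of q^6; factoring it out leaves -8·q^3+27.
Recognize a difference of cubes with the parts 3 and 2·q.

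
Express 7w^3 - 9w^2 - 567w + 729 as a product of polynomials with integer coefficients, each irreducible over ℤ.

Trying the rational-root candidates, w = 9/7 is a root, so (7w - 9) divides it; the quotient is w^2 - 81.
The remaining quadratic factors as (w - 9)(w + 9).

(7w - 9)(w + 9)(w - 9)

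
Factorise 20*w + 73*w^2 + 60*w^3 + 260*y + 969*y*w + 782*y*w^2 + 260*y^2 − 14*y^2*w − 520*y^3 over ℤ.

−(4*y − 5*w − 4)*(10*y + 12*w + 5)*(13*y + w)

Group: 13*y*(−40*y^2 + 2*y*w + 20*y + 60*w^2 + 73*w + 20) + w*(−40*y^2 + 2*y*w + 20*y + 60*w^2 + 73*w + 20); both groups contain (−40*y^2 + 2*y*w + 20*y + 60*w^2 + 73*w + 20), so (13*y + w) is a factor with cofactor −40*y^2 + 2*y*w + 20*y + 60*w^2 + 73*w + 20.
The cofactor groups again: −40*y^2 + 2*y*w + 20*y + 60*w^2 + 73*w + 20 = −10*y*(4*y − 5*w − 4) + (−12*w − 5)*(4*y − 5*w − 4); both groups contain (4*y − 5*w − 4), giving −(10*y + 12*w + 5)*(4*y − 5*w − 4).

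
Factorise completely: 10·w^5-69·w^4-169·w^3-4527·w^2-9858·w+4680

Testing divisors of the constant over divisors of the leading coefficient, w = -5/2 is a root, so (2·w+5) is a factor; dividing leaves 5·w^4-47·w^3+33·w^2-2346·w+936.
Continuing, w = 2/5 is a root, so (5·w-2) divides it; the quotient is w^3-9·w^2+3·w-468.
Next, w = 12 is a root, giving the factor (w-12) and quotient w^2+3·w+39.
The quadratic w^2+3·w+39 has discriminant -147 < 0 and is irreducible over ℤ.

(2·w+5)·(5·w-2)·(w-12)·(w^2+3·w+39)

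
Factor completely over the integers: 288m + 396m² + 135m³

Pull out the common factor 9m, then factor the remaining trinomial.

9m(3m + 4)(5m + 8)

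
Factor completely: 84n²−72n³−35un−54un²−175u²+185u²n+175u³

(5u−3n)(5u+4n)(7u+6n−7)

Group: 5u(35u²+58un−35u+24n²−28n) − 3n(35u²+58un−35u+24n²−28n); both groups contain (35u²+58un−35u+24n²−28n), so (5u−3n) is a factor with cofactor 35u²+58un−35u+24n²−28n.
The cofactor groups again: 35u²+58un−35u+24n²−28n = 7u(5u+4n) + (6n−7)(5u+4n); both groups contain (5u+4n), giving (7u+6n−7)(5u+4n).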